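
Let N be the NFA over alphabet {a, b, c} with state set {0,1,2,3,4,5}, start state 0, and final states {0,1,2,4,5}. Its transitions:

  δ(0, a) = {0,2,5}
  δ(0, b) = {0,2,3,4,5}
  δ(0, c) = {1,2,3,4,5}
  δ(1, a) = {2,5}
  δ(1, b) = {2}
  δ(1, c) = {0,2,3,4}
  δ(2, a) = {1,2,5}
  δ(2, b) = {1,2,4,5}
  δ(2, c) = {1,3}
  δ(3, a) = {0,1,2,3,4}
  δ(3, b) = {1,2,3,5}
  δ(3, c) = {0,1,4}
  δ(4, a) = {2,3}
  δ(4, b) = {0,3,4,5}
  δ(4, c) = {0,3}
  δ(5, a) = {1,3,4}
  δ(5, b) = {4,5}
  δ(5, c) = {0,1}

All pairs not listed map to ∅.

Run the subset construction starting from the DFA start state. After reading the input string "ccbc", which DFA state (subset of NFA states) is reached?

Start: {0}.
δ(0,c) = {1,2,3,4,5}.
Union: {1,2,3,4,5}.
After c: {1,2,3,4,5}.
δ(1,c) = {0,2,3,4}; δ(2,c) = {1,3}; δ(3,c) = {0,1,4}; δ(4,c) = {0,3}; δ(5,c) = {0,1}.
Union: {0,1,2,3,4}.
After c: {0,1,2,3,4}.
δ(0,b) = {0,2,3,4,5}; δ(1,b) = {2}; δ(2,b) = {1,2,4,5}; δ(3,b) = {1,2,3,5}; δ(4,b) = {0,3,4,5}.
Union: {0,1,2,3,4,5}.
After b: {0,1,2,3,4,5}.
δ(0,c) = {1,2,3,4,5}; δ(1,c) = {0,2,3,4}; δ(2,c) = {1,3}; δ(3,c) = {0,1,4}; δ(4,c) = {0,3}; δ(5,c) = {0,1}.
Union: {0,1,2,3,4,5}.
After c: {0,1,2,3,4,5}.

{0,1,2,3,4,5}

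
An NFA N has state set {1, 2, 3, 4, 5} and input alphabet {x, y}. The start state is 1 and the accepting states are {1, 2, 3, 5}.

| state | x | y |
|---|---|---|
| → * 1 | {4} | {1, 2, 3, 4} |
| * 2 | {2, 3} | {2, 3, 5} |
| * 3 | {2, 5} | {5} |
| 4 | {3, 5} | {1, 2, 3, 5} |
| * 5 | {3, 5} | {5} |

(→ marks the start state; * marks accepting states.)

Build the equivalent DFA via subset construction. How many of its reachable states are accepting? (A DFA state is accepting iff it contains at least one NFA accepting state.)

8

Start state of the DFA: {1}.
{1} --x--> {4}  [new]
{1} --y--> {1, 2, 3, 4}  [new]
{4} --x--> {3, 5}  [new]
{4} --y--> {1, 2, 3, 5}  [new]
{1, 2, 3, 4} --x--> {2, 3, 4, 5}  [new]
{1, 2, 3, 4} --y--> {1, 2, 3, 4, 5}  [new]
{3, 5} --x--> {2, 3, 5}  [new]
{3, 5} --y--> {5}  [new]
{1, 2, 3, 5} --x--> {2, 3, 4, 5}  [seen]
{1, 2, 3, 5} --y--> {1, 2, 3, 4, 5}  [seen]
{2, 3, 4, 5} --x--> {2, 3, 5}  [seen]
{2, 3, 4, 5} --y--> {1, 2, 3, 5}  [seen]
{1, 2, 3, 4, 5} --x--> {2, 3, 4, 5}  [seen]
{1, 2, 3, 4, 5} --y--> {1, 2, 3, 4, 5}  [seen]
{2, 3, 5} --x--> {2, 3, 5}  [seen]
{2, 3, 5} --y--> {2, 3, 5}  [seen]
{5} --x--> {3, 5}  [seen]
{5} --y--> {5}  [seen]
Reachable DFA states: {1}, {4}, {1, 2, 3, 4}, {3, 5}, {1, 2, 3, 5}, {2, 3, 4, 5}, {1, 2, 3, 4, 5}, {2, 3, 5}, {5}.
Accepting DFA states (contain an NFA accepting state): {1}, {1, 2, 3, 4}, {3, 5}, {1, 2, 3, 5}, {2, 3, 4, 5}, {1, 2, 3, 4, 5}, {2, 3, 5}, {5}.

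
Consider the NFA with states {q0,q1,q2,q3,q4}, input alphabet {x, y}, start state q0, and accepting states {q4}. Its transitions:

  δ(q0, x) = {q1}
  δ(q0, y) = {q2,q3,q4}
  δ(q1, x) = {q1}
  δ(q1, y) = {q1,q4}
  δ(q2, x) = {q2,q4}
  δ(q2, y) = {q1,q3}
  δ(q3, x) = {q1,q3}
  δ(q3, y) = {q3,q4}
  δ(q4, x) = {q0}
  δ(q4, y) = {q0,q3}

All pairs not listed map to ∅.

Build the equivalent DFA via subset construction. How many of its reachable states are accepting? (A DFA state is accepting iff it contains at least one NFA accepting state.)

Start state of the DFA: {q0}.
{q0} --x--> {q1}  [new]
{q0} --y--> {q2,q3,q4}  [new]
{q1} --x--> {q1}  [seen]
{q1} --y--> {q1,q4}  [new]
{q2,q3,q4} --x--> {q0,q1,q2,q3,q4}  [new]
{q2,q3,q4} --y--> {q0,q1,q3,q4}  [new]
{q1,q4} --x--> {q0,q1}  [new]
{q1,q4} --y--> {q0,q1,q3,q4}  [seen]
{q0,q1,q2,q3,q4} --x--> {q0,q1,q2,q3,q4}  [seen]
{q0,q1,q2,q3,q4} --y--> {q0,q1,q2,q3,q4}  [seen]
{q0,q1,q3,q4} --x--> {q0,q1,q3}  [new]
{q0,q1,q3,q4} --y--> {q0,q1,q2,q3,q4}  [seen]
{q0,q1} --x--> {q1}  [seen]
{q0,q1} --y--> {q1,q2,q3,q4}  [new]
{q0,q1,q3} --x--> {q1,q3}  [new]
{q0,q1,q3} --y--> {q1,q2,q3,q4}  [seen]
{q1,q2,q3,q4} --x--> {q0,q1,q2,q3,q4}  [seen]
{q1,q2,q3,q4} --y--> {q0,q1,q3,q4}  [seen]
{q1,q3} --x--> {q1,q3}  [seen]
{q1,q3} --y--> {q1,q3,q4}  [new]
{q1,q3,q4} --x--> {q0,q1,q3}  [seen]
{q1,q3,q4} --y--> {q0,q1,q3,q4}  [seen]
Reachable DFA states: {q0}, {q1}, {q2,q3,q4}, {q1,q4}, {q0,q1,q2,q3,q4}, {q0,q1,q3,q4}, {q0,q1}, {q0,q1,q3}, {q1,q2,q3,q4}, {q1,q3}, {q1,q3,q4}.
Accepting DFA states (contain an NFA accepting state): {q2,q3,q4}, {q1,q4}, {q0,q1,q2,q3,q4}, {q0,q1,q3,q4}, {q1,q2,q3,q4}, {q1,q3,q4}.

6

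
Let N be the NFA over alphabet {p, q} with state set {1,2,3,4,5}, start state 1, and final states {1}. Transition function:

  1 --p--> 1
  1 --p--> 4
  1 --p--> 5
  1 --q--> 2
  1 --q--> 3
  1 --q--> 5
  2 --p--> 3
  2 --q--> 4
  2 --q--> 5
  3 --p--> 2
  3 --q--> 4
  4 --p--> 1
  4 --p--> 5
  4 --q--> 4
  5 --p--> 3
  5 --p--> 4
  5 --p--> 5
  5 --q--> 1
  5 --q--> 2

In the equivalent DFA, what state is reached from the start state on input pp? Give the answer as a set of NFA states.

{1,3,4,5}

Start: {1}.
δ(1,p) = {1,4,5}.
Union: {1,4,5}.
After p: {1,4,5}.
δ(1,p) = {1,4,5}; δ(4,p) = {1,5}; δ(5,p) = {3,4,5}.
Union: {1,3,4,5}.
After p: {1,3,4,5}.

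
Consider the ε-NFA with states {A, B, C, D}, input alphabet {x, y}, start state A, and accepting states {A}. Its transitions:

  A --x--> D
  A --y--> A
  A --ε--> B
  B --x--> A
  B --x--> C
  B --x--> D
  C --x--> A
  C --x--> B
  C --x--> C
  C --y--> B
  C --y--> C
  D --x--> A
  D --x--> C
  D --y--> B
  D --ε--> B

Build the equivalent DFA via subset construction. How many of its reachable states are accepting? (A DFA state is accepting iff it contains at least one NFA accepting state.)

Start state of the DFA: {A, B} (ε-closure of the NFA start).
{A, B} --x--> {A, B, C, D}  [new]
{A, B} --y--> {A, B}  [seen]
{A, B, C, D} --x--> {A, B, C, D}  [seen]
{A, B, C, D} --y--> {A, B, C}  [new]
{A, B, C} --x--> {A, B, C, D}  [seen]
{A, B, C} --y--> {A, B, C}  [seen]
Reachable DFA states: {A, B}, {A, B, C, D}, {A, B, C}.
Accepting DFA states (contain an NFA accepting state): {A, B}, {A, B, C, D}, {A, B, C}.

3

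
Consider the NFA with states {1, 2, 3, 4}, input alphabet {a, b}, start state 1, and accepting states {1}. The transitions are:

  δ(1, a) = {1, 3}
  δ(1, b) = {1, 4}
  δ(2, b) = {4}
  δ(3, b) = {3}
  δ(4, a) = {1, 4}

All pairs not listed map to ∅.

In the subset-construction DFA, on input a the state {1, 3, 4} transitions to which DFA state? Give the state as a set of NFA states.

{1, 3, 4}

δ(1,a) = {1, 3}; δ(3,a) = ∅; δ(4,a) = {1, 4}.
Union: {1, 3, 4}.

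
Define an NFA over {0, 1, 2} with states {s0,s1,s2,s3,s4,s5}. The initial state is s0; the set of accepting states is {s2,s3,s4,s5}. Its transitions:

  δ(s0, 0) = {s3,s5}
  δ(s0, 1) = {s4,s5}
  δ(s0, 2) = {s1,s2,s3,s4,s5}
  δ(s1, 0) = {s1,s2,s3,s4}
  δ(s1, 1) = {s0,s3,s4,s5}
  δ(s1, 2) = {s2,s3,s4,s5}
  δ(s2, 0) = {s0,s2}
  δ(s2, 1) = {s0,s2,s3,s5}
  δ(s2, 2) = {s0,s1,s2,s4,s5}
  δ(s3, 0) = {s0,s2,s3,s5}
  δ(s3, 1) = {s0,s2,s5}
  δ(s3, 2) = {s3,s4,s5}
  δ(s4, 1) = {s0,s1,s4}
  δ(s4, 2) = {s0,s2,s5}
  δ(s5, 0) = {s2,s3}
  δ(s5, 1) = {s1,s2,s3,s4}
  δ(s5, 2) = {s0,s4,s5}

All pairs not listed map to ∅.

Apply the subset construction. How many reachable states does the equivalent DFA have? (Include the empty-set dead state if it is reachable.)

10

Start state of the DFA: {s0}.
{s0} --0--> {s3,s5}  [new]
{s0} --1--> {s4,s5}  [new]
{s0} --2--> {s1,s2,s3,s4,s5}  [new]
{s3,s5} --0--> {s0,s2,s3,s5}  [new]
{s3,s5} --1--> {s0,s1,s2,s3,s4,s5}  [new]
{s3,s5} --2--> {s0,s3,s4,s5}  [new]
{s4,s5} --0--> {s2,s3}  [new]
{s4,s5} --1--> {s0,s1,s2,s3,s4}  [new]
{s4,s5} --2--> {s0,s2,s4,s5}  [new]
{s1,s2,s3,s4,s5} --0--> {s0,s1,s2,s3,s4,s5}  [seen]
{s1,s2,s3,s4,s5} --1--> {s0,s1,s2,s3,s4,s5}  [seen]
{s1,s2,s3,s4,s5} --2--> {s0,s1,s2,s3,s4,s5}  [seen]
{s0,s2,s3,s5} --0--> {s0,s2,s3,s5}  [seen]
{s0,s2,s3,s5} --1--> {s0,s1,s2,s3,s4,s5}  [seen]
{s0,s2,s3,s5} --2--> {s0,s1,s2,s3,s4,s5}  [seen]
{s0,s1,s2,s3,s4,s5} --0--> {s0,s1,s2,s3,s4,s5}  [seen]
{s0,s1,s2,s3,s4,s5} --1--> {s0,s1,s2,s3,s4,s5}  [seen]
{s0,s1,s2,s3,s4,s5} --2--> {s0,s1,s2,s3,s4,s5}  [seen]
{s0,s3,s4,s5} --0--> {s0,s2,s3,s5}  [seen]
{s0,s3,s4,s5} --1--> {s0,s1,s2,s3,s4,s5}  [seen]
{s0,s3,s4,s5} --2--> {s0,s1,s2,s3,s4,s5}  [seen]
{s2,s3} --0--> {s0,s2,s3,s5}  [seen]
{s2,s3} --1--> {s0,s2,s3,s5}  [seen]
{s2,s3} --2--> {s0,s1,s2,s3,s4,s5}  [seen]
{s0,s1,s2,s3,s4} --0--> {s0,s1,s2,s3,s4,s5}  [seen]
{s0,s1,s2,s3,s4} --1--> {s0,s1,s2,s3,s4,s5}  [seen]
{s0,s1,s2,s3,s4} --2--> {s0,s1,s2,s3,s4,s5}  [seen]
{s0,s2,s4,s5} --0--> {s0,s2,s3,s5}  [seen]
{s0,s2,s4,s5} --1--> {s0,s1,s2,s3,s4,s5}  [seen]
{s0,s2,s4,s5} --2--> {s0,s1,s2,s3,s4,s5}  [seen]
Reachable DFA states: {s0}, {s3,s5}, {s4,s5}, {s1,s2,s3,s4,s5}, {s0,s2,s3,s5}, {s0,s1,s2,s3,s4,s5}, {s0,s3,s4,s5}, {s2,s3}, {s0,s1,s2,s3,s4}, {s0,s2,s4,s5}.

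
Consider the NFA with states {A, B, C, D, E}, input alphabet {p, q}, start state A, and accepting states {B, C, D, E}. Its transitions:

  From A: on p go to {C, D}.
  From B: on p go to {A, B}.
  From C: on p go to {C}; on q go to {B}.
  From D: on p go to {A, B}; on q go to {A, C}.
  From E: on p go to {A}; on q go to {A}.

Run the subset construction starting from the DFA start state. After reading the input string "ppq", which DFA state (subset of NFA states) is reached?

{B}

Start: {A}.
δ(A,p) = {C, D}.
Union: {C, D}.
After p: {C, D}.
δ(C,p) = {C}; δ(D,p) = {A, B}.
Union: {A, B, C}.
After p: {A, B, C}.
δ(A,q) = ∅; δ(B,q) = ∅; δ(C,q) = {B}.
Union: {B}.
After q: {B}.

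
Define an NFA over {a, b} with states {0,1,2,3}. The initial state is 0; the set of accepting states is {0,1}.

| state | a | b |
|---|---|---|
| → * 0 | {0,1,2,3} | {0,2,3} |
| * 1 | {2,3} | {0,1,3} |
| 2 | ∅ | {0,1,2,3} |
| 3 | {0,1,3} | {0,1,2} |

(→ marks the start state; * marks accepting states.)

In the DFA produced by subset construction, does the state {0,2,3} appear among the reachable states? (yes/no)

Start state of the DFA: {0}.
{0} --a--> {0,1,2,3}  [new]
{0} --b--> {0,2,3}  [new]
{0,1,2,3} --a--> {0,1,2,3}  [seen]
{0,1,2,3} --b--> {0,1,2,3}  [seen]
{0,2,3} --a--> {0,1,2,3}  [seen]
{0,2,3} --b--> {0,1,2,3}  [seen]
Reachable DFA states: {0}, {0,1,2,3}, {0,2,3}.
{0,2,3} is among them.

yes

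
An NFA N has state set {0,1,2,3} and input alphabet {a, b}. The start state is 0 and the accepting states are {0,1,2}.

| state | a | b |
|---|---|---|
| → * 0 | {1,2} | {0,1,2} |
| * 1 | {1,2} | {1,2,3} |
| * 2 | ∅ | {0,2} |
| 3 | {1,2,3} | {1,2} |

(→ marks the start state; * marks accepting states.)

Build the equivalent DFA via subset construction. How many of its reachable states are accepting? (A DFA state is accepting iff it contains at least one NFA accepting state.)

5

Start state of the DFA: {0}.
{0} --a--> {1,2}  [new]
{0} --b--> {0,1,2}  [new]
{1,2} --a--> {1,2}  [seen]
{1,2} --b--> {0,1,2,3}  [new]
{0,1,2} --a--> {1,2}  [seen]
{0,1,2} --b--> {0,1,2,3}  [seen]
{0,1,2,3} --a--> {1,2,3}  [new]
{0,1,2,3} --b--> {0,1,2,3}  [seen]
{1,2,3} --a--> {1,2,3}  [seen]
{1,2,3} --b--> {0,1,2,3}  [seen]
Reachable DFA states: {0}, {1,2}, {0,1,2}, {0,1,2,3}, {1,2,3}.
Accepting DFA states (contain an NFA accepting state): {0}, {1,2}, {0,1,2}, {0,1,2,3}, {1,2,3}.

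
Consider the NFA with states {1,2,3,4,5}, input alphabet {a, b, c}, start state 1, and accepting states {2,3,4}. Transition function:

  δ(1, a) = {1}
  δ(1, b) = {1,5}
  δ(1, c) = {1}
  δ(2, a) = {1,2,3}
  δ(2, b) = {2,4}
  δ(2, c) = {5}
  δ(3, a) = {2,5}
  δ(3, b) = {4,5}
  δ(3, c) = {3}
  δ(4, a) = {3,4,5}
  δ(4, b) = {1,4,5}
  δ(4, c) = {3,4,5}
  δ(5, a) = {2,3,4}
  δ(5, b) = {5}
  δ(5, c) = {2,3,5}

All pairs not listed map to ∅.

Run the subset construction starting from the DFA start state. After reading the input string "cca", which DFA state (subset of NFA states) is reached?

Start: {1}.
δ(1,c) = {1}.
Union: {1}.
After c: {1}.
δ(1,c) = {1}.
Union: {1}.
After c: {1}.
δ(1,a) = {1}.
Union: {1}.
After a: {1}.

{1}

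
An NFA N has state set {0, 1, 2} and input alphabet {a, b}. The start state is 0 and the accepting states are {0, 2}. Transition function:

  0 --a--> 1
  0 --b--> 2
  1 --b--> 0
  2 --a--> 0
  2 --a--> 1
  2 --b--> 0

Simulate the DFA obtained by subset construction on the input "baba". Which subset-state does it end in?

{0, 1}

Start: {0}.
δ(0,b) = {2}.
Union: {2}.
After b: {2}.
δ(2,a) = {0, 1}.
Union: {0, 1}.
After a: {0, 1}.
δ(0,b) = {2}; δ(1,b) = {0}.
Union: {0, 2}.
After b: {0, 2}.
δ(0,a) = {1}; δ(2,a) = {0, 1}.
Union: {0, 1}.
After a: {0, 1}.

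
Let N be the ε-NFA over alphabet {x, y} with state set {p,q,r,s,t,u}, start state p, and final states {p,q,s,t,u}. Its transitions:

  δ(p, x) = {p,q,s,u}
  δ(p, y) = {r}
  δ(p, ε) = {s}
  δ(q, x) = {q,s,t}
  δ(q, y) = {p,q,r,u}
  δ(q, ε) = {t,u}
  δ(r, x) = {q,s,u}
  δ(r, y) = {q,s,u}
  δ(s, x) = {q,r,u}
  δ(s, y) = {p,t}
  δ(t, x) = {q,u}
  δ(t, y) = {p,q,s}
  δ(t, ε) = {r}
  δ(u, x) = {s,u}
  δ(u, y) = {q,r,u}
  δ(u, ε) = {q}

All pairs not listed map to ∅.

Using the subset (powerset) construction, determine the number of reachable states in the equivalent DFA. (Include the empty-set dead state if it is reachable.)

3

Start state of the DFA: {p,s} (ε-closure of the NFA start).
{p,s} --x--> {p,q,r,s,t,u}  [new]
{p,s} --y--> {p,r,s,t}  [new]
{p,q,r,s,t,u} --x--> {p,q,r,s,t,u}  [seen]
{p,q,r,s,t,u} --y--> {p,q,r,s,t,u}  [seen]
{p,r,s,t} --x--> {p,q,r,s,t,u}  [seen]
{p,r,s,t} --y--> {p,q,r,s,t,u}  [seen]
Reachable DFA states: {p,s}, {p,q,r,s,t,u}, {p,r,s,t}.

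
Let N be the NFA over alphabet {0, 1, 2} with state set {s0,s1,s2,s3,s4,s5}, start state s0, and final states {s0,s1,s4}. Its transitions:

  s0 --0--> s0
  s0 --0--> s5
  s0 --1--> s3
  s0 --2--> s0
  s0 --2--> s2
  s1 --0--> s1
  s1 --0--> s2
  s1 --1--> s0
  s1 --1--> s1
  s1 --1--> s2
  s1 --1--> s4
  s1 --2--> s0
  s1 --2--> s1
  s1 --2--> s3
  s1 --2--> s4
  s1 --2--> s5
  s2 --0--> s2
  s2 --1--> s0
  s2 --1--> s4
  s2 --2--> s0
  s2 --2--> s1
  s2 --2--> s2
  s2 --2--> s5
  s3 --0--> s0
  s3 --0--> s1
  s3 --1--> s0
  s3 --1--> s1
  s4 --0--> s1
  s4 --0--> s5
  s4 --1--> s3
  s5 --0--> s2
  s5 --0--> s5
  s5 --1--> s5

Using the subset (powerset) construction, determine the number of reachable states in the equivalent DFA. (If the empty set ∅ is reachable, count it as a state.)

16

Start state of the DFA: {s0}.
{s0} --0--> {s0,s5}  [new]
{s0} --1--> {s3}  [new]
{s0} --2--> {s0,s2}  [new]
{s0,s5} --0--> {s0,s2,s5}  [new]
{s0,s5} --1--> {s3,s5}  [new]
{s0,s5} --2--> {s0,s2}  [seen]
{s3} --0--> {s0,s1}  [new]
{s3} --1--> {s0,s1}  [seen]
{s3} --2--> ∅  [new]
{s0,s2} --0--> {s0,s2,s5}  [seen]
{s0,s2} --1--> {s0,s3,s4}  [new]
{s0,s2} --2--> {s0,s1,s2,s5}  [new]
{s0,s2,s5} --0--> {s0,s2,s5}  [seen]
{s0,s2,s5} --1--> {s0,s3,s4,s5}  [new]
{s0,s2,s5} --2--> {s0,s1,s2,s5}  [seen]
{s3,s5} --0--> {s0,s1,s2,s5}  [seen]
{s3,s5} --1--> {s0,s1,s5}  [new]
{s3,s5} --2--> ∅  [seen]
{s0,s1} --0--> {s0,s1,s2,s5}  [seen]
{s0,s1} --1--> {s0,s1,s2,s3,s4}  [new]
{s0,s1} --2--> {s0,s1,s2,s3,s4,s5}  [new]
∅ --0--> ∅  [seen]
∅ --1--> ∅  [seen]
∅ --2--> ∅  [seen]
{s0,s3,s4} --0--> {s0,s1,s5}  [seen]
{s0,s3,s4} --1--> {s0,s1,s3}  [new]
{s0,s3,s4} --2--> {s0,s2}  [seen]
{s0,s1,s2,s5} --0--> {s0,s1,s2,s5}  [seen]
{s0,s1,s2,s5} --1--> {s0,s1,s2,s3,s4,s5}  [seen]
{s0,s1,s2,s5} --2--> {s0,s1,s2,s3,s4,s5}  [seen]
{s0,s3,s4,s5} --0--> {s0,s1,s2,s5}  [seen]
{s0,s3,s4,s5} --1--> {s0,s1,s3,s5}  [new]
{s0,s3,s4,s5} --2--> {s0,s2}  [seen]
{s0,s1,s5} --0--> {s0,s1,s2,s5}  [seen]
{s0,s1,s5} --1--> {s0,s1,s2,s3,s4,s5}  [seen]
{s0,s1,s5} --2--> {s0,s1,s2,s3,s4,s5}  [seen]
{s0,s1,s2,s3,s4} --0--> {s0,s1,s2,s5}  [seen]
{s0,s1,s2,s3,s4} --1--> {s0,s1,s2,s3,s4}  [seen]
{s0,s1,s2,s3,s4} --2--> {s0,s1,s2,s3,s4,s5}  [seen]
{s0,s1,s2,s3,s4,s5} --0--> {s0,s1,s2,s5}  [seen]
{s0,s1,s2,s3,s4,s5} --1--> {s0,s1,s2,s3,s4,s5}  [seen]
{s0,s1,s2,s3,s4,s5} --2--> {s0,s1,s2,s3,s4,s5}  [seen]
{s0,s1,s3} --0--> {s0,s1,s2,s5}  [seen]
{s0,s1,s3} --1--> {s0,s1,s2,s3,s4}  [seen]
{s0,s1,s3} --2--> {s0,s1,s2,s3,s4,s5}  [seen]
{s0,s1,s3,s5} --0--> {s0,s1,s2,s5}  [seen]
{s0,s1,s3,s5} --1--> {s0,s1,s2,s3,s4,s5}  [seen]
{s0,s1,s3,s5} --2--> {s0,s1,s2,s3,s4,s5}  [seen]
Reachable DFA states: {s0}, {s0,s5}, {s3}, {s0,s2}, {s0,s2,s5}, {s3,s5}, {s0,s1}, ∅, {s0,s3,s4}, {s0,s1,s2,s5}, {s0,s3,s4,s5}, {s0,s1,s5}, {s0,s1,s2,s3,s4}, {s0,s1,s2,s3,s4,s5}, {s0,s1,s3}, {s0,s1,s3,s5}.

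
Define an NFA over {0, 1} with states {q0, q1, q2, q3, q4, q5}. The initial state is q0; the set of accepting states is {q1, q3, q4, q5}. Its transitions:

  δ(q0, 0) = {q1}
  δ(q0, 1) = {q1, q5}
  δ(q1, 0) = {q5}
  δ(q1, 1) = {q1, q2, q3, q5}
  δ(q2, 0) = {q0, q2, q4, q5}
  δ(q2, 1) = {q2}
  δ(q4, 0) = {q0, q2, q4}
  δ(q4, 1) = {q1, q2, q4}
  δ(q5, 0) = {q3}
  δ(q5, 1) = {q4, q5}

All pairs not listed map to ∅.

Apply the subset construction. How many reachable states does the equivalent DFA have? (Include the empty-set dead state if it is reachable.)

Start state of the DFA: {q0}.
{q0} --0--> {q1}  [new]
{q0} --1--> {q1, q5}  [new]
{q1} --0--> {q5}  [new]
{q1} --1--> {q1, q2, q3, q5}  [new]
{q1, q5} --0--> {q3, q5}  [new]
{q1, q5} --1--> {q1, q2, q3, q4, q5}  [new]
{q5} --0--> {q3}  [new]
{q5} --1--> {q4, q5}  [new]
{q1, q2, q3, q5} --0--> {q0, q2, q3, q4, q5}  [new]
{q1, q2, q3, q5} --1--> {q1, q2, q3, q4, q5}  [seen]
{q3, q5} --0--> {q3}  [seen]
{q3, q5} --1--> {q4, q5}  [seen]
{q1, q2, q3, q4, q5} --0--> {q0, q2, q3, q4, q5}  [seen]
{q1, q2, q3, q4, q5} --1--> {q1, q2, q3, q4, q5}  [seen]
{q3} --0--> ∅  [new]
{q3} --1--> ∅  [seen]
{q4, q5} --0--> {q0, q2, q3, q4}  [new]
{q4, q5} --1--> {q1, q2, q4, q5}  [new]
{q0, q2, q3, q4, q5} --0--> {q0, q1, q2, q3, q4, q5}  [new]
{q0, q2, q3, q4, q5} --1--> {q1, q2, q4, q5}  [seen]
∅ --0--> ∅  [seen]
∅ --1--> ∅  [seen]
{q0, q2, q3, q4} --0--> {q0, q1, q2, q4, q5}  [new]
{q0, q2, q3, q4} --1--> {q1, q2, q4, q5}  [seen]
{q1, q2, q4, q5} --0--> {q0, q2, q3, q4, q5}  [seen]
{q1, q2, q4, q5} --1--> {q1, q2, q3, q4, q5}  [seen]
{q0, q1, q2, q3, q4, q5} --0--> {q0, q1, q2, q3, q4, q5}  [seen]
{q0, q1, q2, q3, q4, q5} --1--> {q1, q2, q3, q4, q5}  [seen]
{q0, q1, q2, q4, q5} --0--> {q0, q1, q2, q3, q4, q5}  [seen]
{q0, q1, q2, q4, q5} --1--> {q1, q2, q3, q4, q5}  [seen]
Reachable DFA states: {q0}, {q1}, {q1, q5}, {q5}, {q1, q2, q3, q5}, {q3, q5}, {q1, q2, q3, q4, q5}, {q3}, {q4, q5}, {q0, q2, q3, q4, q5}, ∅, {q0, q2, q3, q4}, {q1, q2, q4, q5}, {q0, q1, q2, q3, q4, q5}, {q0, q1, q2, q4, q5}.

15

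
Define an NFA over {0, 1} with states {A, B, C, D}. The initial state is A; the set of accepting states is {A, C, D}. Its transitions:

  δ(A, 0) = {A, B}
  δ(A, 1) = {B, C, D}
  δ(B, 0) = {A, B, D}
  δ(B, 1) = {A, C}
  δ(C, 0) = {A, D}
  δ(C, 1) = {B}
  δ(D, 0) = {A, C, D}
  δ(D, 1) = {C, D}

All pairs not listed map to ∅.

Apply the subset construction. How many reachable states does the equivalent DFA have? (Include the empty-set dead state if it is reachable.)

5

Start state of the DFA: {A}.
{A} --0--> {A, B}  [new]
{A} --1--> {B, C, D}  [new]
{A, B} --0--> {A, B, D}  [new]
{A, B} --1--> {A, B, C, D}  [new]
{B, C, D} --0--> {A, B, C, D}  [seen]
{B, C, D} --1--> {A, B, C, D}  [seen]
{A, B, D} --0--> {A, B, C, D}  [seen]
{A, B, D} --1--> {A, B, C, D}  [seen]
{A, B, C, D} --0--> {A, B, C, D}  [seen]
{A, B, C, D} --1--> {A, B, C, D}  [seen]
Reachable DFA states: {A}, {A, B}, {B, C, D}, {A, B, D}, {A, B, C, D}.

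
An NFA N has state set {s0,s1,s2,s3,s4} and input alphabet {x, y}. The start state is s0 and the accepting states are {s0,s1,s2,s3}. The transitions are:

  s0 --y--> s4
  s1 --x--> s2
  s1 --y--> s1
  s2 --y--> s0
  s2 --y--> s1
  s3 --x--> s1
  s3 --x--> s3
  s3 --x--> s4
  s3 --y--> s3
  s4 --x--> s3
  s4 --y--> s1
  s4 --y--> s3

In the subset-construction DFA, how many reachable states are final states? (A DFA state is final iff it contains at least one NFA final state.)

Start state of the DFA: {s0}.
{s0} --x--> ∅  [new]
{s0} --y--> {s4}  [new]
∅ --x--> ∅  [seen]
∅ --y--> ∅  [seen]
{s4} --x--> {s3}  [new]
{s4} --y--> {s1,s3}  [new]
{s3} --x--> {s1,s3,s4}  [new]
{s3} --y--> {s3}  [seen]
{s1,s3} --x--> {s1,s2,s3,s4}  [new]
{s1,s3} --y--> {s1,s3}  [seen]
{s1,s3,s4} --x--> {s1,s2,s3,s4}  [seen]
{s1,s3,s4} --y--> {s1,s3}  [seen]
{s1,s2,s3,s4} --x--> {s1,s2,s3,s4}  [seen]
{s1,s2,s3,s4} --y--> {s0,s1,s3}  [new]
{s0,s1,s3} --x--> {s1,s2,s3,s4}  [seen]
{s0,s1,s3} --y--> {s1,s3,s4}  [seen]
Reachable DFA states: {s0}, ∅, {s4}, {s3}, {s1,s3}, {s1,s3,s4}, {s1,s2,s3,s4}, {s0,s1,s3}.
Accepting DFA states (contain an NFA accepting state): {s0}, {s3}, {s1,s3}, {s1,s3,s4}, {s1,s2,s3,s4}, {s0,s1,s3}.

6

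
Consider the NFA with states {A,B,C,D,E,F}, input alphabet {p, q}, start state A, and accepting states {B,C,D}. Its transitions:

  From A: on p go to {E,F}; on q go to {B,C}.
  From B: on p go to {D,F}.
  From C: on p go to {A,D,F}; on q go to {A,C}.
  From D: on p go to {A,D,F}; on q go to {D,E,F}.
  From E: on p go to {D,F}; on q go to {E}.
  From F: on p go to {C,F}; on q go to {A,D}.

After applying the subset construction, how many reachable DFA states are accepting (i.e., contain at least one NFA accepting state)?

11

Start state of the DFA: {A}.
{A} --p--> {E,F}  [new]
{A} --q--> {B,C}  [new]
{E,F} --p--> {C,D,F}  [new]
{E,F} --q--> {A,D,E}  [new]
{B,C} --p--> {A,D,F}  [new]
{B,C} --q--> {A,C}  [new]
{C,D,F} --p--> {A,C,D,F}  [new]
{C,D,F} --q--> {A,C,D,E,F}  [new]
{A,D,E} --p--> {A,D,E,F}  [new]
{A,D,E} --q--> {B,C,D,E,F}  [new]
{A,D,F} --p--> {A,C,D,E,F}  [seen]
{A,D,F} --q--> {A,B,C,D,E,F}  [new]
{A,C} --p--> {A,D,E,F}  [seen]
{A,C} --q--> {A,B,C}  [new]
{A,C,D,F} --p--> {A,C,D,E,F}  [seen]
{A,C,D,F} --q--> {A,B,C,D,E,F}  [seen]
{A,C,D,E,F} --p--> {A,C,D,E,F}  [seen]
{A,C,D,E,F} --q--> {A,B,C,D,E,F}  [seen]
{A,D,E,F} --p--> {A,C,D,E,F}  [seen]
{A,D,E,F} --q--> {A,B,C,D,E,F}  [seen]
{B,C,D,E,F} --p--> {A,C,D,F}  [seen]
{B,C,D,E,F} --q--> {A,C,D,E,F}  [seen]
{A,B,C,D,E,F} --p--> {A,C,D,E,F}  [seen]
{A,B,C,D,E,F} --q--> {A,B,C,D,E,F}  [seen]
{A,B,C} --p--> {A,D,E,F}  [seen]
{A,B,C} --q--> {A,B,C}  [seen]
Reachable DFA states: {A}, {E,F}, {B,C}, {C,D,F}, {A,D,E}, {A,D,F}, {A,C}, {A,C,D,F}, {A,C,D,E,F}, {A,D,E,F}, {B,C,D,E,F}, {A,B,C,D,E,F}, {A,B,C}.
Accepting DFA states (contain an NFA accepting state): {B,C}, {C,D,F}, {A,D,E}, {A,D,F}, {A,C}, {A,C,D,F}, {A,C,D,E,F}, {A,D,E,F}, {B,C,D,E,F}, {A,B,C,D,E,F}, {A,B,C}.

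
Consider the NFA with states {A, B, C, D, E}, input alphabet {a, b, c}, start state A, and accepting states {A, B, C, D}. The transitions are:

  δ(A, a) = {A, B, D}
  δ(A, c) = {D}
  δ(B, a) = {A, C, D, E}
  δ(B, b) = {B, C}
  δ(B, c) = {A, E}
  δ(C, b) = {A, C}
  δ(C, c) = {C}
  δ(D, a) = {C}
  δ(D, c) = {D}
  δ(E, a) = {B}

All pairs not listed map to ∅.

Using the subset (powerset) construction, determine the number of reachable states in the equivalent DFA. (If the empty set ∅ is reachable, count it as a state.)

14

Start state of the DFA: {A}.
{A} --a--> {A, B, D}  [new]
{A} --b--> ∅  [new]
{A} --c--> {D}  [new]
{A, B, D} --a--> {A, B, C, D, E}  [new]
{A, B, D} --b--> {B, C}  [new]
{A, B, D} --c--> {A, D, E}  [new]
∅ --a--> ∅  [seen]
∅ --b--> ∅  [seen]
∅ --c--> ∅  [seen]
{D} --a--> {C}  [new]
{D} --b--> ∅  [seen]
{D} --c--> {D}  [seen]
{A, B, C, D, E} --a--> {A, B, C, D, E}  [seen]
{A, B, C, D, E} --b--> {A, B, C}  [new]
{A, B, C, D, E} --c--> {A, C, D, E}  [new]
{B, C} --a--> {A, C, D, E}  [seen]
{B, C} --b--> {A, B, C}  [seen]
{B, C} --c--> {A, C, E}  [new]
{A, D, E} --a--> {A, B, C, D}  [new]
{A, D, E} --b--> ∅  [seen]
{A, D, E} --c--> {D}  [seen]
{C} --a--> ∅  [seen]
{C} --b--> {A, C}  [new]
{C} --c--> {C}  [seen]
{A, B, C} --a--> {A, B, C, D, E}  [seen]
{A, B, C} --b--> {A, B, C}  [seen]
{A, B, C} --c--> {A, C, D, E}  [seen]
{A, C, D, E} --a--> {A, B, C, D}  [seen]
{A, C, D, E} --b--> {A, C}  [seen]
{A, C, D, E} --c--> {C, D}  [new]
{A, C, E} --a--> {A, B, D}  [seen]
{A, C, E} --b--> {A, C}  [seen]
{A, C, E} --c--> {C, D}  [seen]
{A, B, C, D} --a--> {A, B, C, D, E}  [seen]
{A, B, C, D} --b--> {A, B, C}  [seen]
{A, B, C, D} --c--> {A, C, D, E}  [seen]
{A, C} --a--> {A, B, D}  [seen]
{A, C} --b--> {A, C}  [seen]
{A, C} --c--> {C, D}  [seen]
{C, D} --a--> {C}  [seen]
{C, D} --b--> {A, C}  [seen]
{C, D} --c--> {C, D}  [seen]
Reachable DFA states: {A}, {A, B, D}, ∅, {D}, {A, B, C, D, E}, {B, C}, {A, D, E}, {C}, {A, B, C}, {A, C, D, E}, {A, C, E}, {A, B, C, D}, {A, C}, {C, D}.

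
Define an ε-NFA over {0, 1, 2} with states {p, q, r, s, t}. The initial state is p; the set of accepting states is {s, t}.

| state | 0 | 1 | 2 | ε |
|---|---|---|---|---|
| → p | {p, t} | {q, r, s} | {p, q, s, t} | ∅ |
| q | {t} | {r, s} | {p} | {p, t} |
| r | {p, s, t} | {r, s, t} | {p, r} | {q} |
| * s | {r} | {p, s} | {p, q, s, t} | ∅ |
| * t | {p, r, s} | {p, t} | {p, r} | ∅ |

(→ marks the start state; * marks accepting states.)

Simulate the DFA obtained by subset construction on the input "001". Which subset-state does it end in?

Start: {p}.
δ(p,0) = {p, t}.
Union: {p, t}.
After 0: {p, t}.
δ(p,0) = {p, t}; δ(t,0) = {p, r, s}.
Union: {p, r, s, t}.
ε-closure gives {p, q, r, s, t}.
After 0: {p, q, r, s, t}.
δ(p,1) = {q, r, s}; δ(q,1) = {r, s}; δ(r,1) = {r, s, t}; δ(s,1) = {p, s}; δ(t,1) = {p, t}.
Union: {p, q, r, s, t}.
After 1: {p, q, r, s, t}.

{p, q, r, s, t}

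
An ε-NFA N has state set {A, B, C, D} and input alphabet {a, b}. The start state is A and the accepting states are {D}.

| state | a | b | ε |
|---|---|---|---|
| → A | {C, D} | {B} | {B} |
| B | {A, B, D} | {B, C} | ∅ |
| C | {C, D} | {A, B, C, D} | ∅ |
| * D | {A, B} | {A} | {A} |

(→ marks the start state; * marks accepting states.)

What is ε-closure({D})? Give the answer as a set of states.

Begin with {D}.
D →ε {A}; add A.
A →ε {B}; add B.
ε-closure = {A, B, D}.

{A, B, D}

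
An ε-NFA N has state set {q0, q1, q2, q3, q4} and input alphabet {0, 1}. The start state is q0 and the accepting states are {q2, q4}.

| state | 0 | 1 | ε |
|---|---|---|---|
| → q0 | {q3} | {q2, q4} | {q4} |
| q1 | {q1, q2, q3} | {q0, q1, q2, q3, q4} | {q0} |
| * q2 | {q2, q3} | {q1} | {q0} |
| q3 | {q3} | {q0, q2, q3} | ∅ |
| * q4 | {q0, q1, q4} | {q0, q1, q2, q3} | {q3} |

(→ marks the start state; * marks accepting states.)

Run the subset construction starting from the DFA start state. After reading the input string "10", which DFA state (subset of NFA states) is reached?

Start: {q0, q3, q4}.
δ(q0,1) = {q2, q4}; δ(q3,1) = {q0, q2, q3}; δ(q4,1) = {q0, q1, q2, q3}.
Union: {q0, q1, q2, q3, q4}.
After 1: {q0, q1, q2, q3, q4}.
δ(q0,0) = {q3}; δ(q1,0) = {q1, q2, q3}; δ(q2,0) = {q2, q3}; δ(q3,0) = {q3}; δ(q4,0) = {q0, q1, q4}.
Union: {q0, q1, q2, q3, q4}.
After 0: {q0, q1, q2, q3, q4}.

{q0, q1, q2, q3, q4}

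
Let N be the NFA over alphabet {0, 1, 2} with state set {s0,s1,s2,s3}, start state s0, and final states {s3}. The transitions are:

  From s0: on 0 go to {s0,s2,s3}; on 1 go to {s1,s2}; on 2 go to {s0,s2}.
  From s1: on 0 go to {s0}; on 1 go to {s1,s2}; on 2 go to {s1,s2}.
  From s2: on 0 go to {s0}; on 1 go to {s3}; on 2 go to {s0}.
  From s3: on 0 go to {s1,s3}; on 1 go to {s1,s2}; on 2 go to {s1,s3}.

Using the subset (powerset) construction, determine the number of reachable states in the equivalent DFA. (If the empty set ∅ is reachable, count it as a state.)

Start state of the DFA: {s0}.
{s0} --0--> {s0,s2,s3}  [new]
{s0} --1--> {s1,s2}  [new]
{s0} --2--> {s0,s2}  [new]
{s0,s2,s3} --0--> {s0,s1,s2,s3}  [new]
{s0,s2,s3} --1--> {s1,s2,s3}  [new]
{s0,s2,s3} --2--> {s0,s1,s2,s3}  [seen]
{s1,s2} --0--> {s0}  [seen]
{s1,s2} --1--> {s1,s2,s3}  [seen]
{s1,s2} --2--> {s0,s1,s2}  [new]
{s0,s2} --0--> {s0,s2,s3}  [seen]
{s0,s2} --1--> {s1,s2,s3}  [seen]
{s0,s2} --2--> {s0,s2}  [seen]
{s0,s1,s2,s3} --0--> {s0,s1,s2,s3}  [seen]
{s0,s1,s2,s3} --1--> {s1,s2,s3}  [seen]
{s0,s1,s2,s3} --2--> {s0,s1,s2,s3}  [seen]
{s1,s2,s3} --0--> {s0,s1,s3}  [new]
{s1,s2,s3} --1--> {s1,s2,s3}  [seen]
{s1,s2,s3} --2--> {s0,s1,s2,s3}  [seen]
{s0,s1,s2} --0--> {s0,s2,s3}  [seen]
{s0,s1,s2} --1--> {s1,s2,s3}  [seen]
{s0,s1,s2} --2--> {s0,s1,s2}  [seen]
{s0,s1,s3} --0--> {s0,s1,s2,s3}  [seen]
{s0,s1,s3} --1--> {s1,s2}  [seen]
{s0,s1,s3} --2--> {s0,s1,s2,s3}  [seen]
Reachable DFA states: {s0}, {s0,s2,s3}, {s1,s2}, {s0,s2}, {s0,s1,s2,s3}, {s1,s2,s3}, {s0,s1,s2}, {s0,s1,s3}.

8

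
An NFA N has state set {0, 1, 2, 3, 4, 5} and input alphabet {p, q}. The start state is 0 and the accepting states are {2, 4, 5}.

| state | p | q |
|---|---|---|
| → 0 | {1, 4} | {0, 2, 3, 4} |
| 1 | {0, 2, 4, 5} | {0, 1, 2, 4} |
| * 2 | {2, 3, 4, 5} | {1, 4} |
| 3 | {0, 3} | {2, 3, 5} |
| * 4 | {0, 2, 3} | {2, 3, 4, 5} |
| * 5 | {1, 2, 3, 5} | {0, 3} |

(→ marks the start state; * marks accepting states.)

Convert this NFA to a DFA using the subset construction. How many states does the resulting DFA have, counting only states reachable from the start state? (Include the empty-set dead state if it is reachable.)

5

Start state of the DFA: {0}.
{0} --p--> {1, 4}  [new]
{0} --q--> {0, 2, 3, 4}  [new]
{1, 4} --p--> {0, 2, 3, 4, 5}  [new]
{1, 4} --q--> {0, 1, 2, 3, 4, 5}  [new]
{0, 2, 3, 4} --p--> {0, 1, 2, 3, 4, 5}  [seen]
{0, 2, 3, 4} --q--> {0, 1, 2, 3, 4, 5}  [seen]
{0, 2, 3, 4, 5} --p--> {0, 1, 2, 3, 4, 5}  [seen]
{0, 2, 3, 4, 5} --q--> {0, 1, 2, 3, 4, 5}  [seen]
{0, 1, 2, 3, 4, 5} --p--> {0, 1, 2, 3, 4, 5}  [seen]
{0, 1, 2, 3, 4, 5} --q--> {0, 1, 2, 3, 4, 5}  [seen]
Reachable DFA states: {0}, {1, 4}, {0, 2, 3, 4}, {0, 2, 3, 4, 5}, {0, 1, 2, 3, 4, 5}.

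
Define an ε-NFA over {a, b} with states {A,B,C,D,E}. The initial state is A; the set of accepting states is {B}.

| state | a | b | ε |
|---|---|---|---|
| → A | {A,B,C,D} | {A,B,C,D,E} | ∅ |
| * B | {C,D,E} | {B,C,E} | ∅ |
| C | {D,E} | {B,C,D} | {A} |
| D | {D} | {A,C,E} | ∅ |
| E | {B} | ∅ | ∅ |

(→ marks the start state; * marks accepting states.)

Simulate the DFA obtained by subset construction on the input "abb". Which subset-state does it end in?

{A,B,C,D,E}

Start: {A}.
δ(A,a) = {A,B,C,D}.
Union: {A,B,C,D}.
After a: {A,B,C,D}.
δ(A,b) = {A,B,C,D,E}; δ(B,b) = {B,C,E}; δ(C,b) = {B,C,D}; δ(D,b) = {A,C,E}.
Union: {A,B,C,D,E}.
After b: {A,B,C,D,E}.
δ(A,b) = {A,B,C,D,E}; δ(B,b) = {B,C,E}; δ(C,b) = {B,C,D}; δ(D,b) = {A,C,E}; δ(E,b) = ∅.
Union: {A,B,C,D,E}.
After b: {A,B,C,D,E}.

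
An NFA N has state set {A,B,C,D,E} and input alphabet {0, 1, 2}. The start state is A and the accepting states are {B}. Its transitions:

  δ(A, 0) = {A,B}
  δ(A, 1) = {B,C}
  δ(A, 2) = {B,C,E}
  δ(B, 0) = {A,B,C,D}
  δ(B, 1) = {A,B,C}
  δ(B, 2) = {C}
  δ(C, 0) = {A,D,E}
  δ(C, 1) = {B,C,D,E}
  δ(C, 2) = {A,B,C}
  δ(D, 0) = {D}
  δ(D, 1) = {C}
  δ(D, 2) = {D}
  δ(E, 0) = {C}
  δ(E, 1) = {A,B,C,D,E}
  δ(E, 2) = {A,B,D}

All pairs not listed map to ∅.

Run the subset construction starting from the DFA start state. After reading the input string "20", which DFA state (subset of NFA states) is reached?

{A,B,C,D,E}

Start: {A}.
δ(A,2) = {B,C,E}.
Union: {B,C,E}.
After 2: {B,C,E}.
δ(B,0) = {A,B,C,D}; δ(C,0) = {A,D,E}; δ(E,0) = {C}.
Union: {A,B,C,D,E}.
After 0: {A,B,C,D,E}.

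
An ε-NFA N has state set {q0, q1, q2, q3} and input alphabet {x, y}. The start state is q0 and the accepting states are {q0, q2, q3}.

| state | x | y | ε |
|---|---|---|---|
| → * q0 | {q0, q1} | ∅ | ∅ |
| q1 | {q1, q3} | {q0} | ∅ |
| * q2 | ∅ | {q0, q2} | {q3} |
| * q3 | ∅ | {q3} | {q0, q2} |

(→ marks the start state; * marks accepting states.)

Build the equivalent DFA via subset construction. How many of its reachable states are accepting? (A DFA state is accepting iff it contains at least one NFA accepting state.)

4

Start state of the DFA: {q0} (ε-closure of the NFA start).
{q0} --x--> {q0, q1}  [new]
{q0} --y--> ∅  [new]
{q0, q1} --x--> {q0, q1, q2, q3}  [new]
{q0, q1} --y--> {q0}  [seen]
∅ --x--> ∅  [seen]
∅ --y--> ∅  [seen]
{q0, q1, q2, q3} --x--> {q0, q1, q2, q3}  [seen]
{q0, q1, q2, q3} --y--> {q0, q2, q3}  [new]
{q0, q2, q3} --x--> {q0, q1}  [seen]
{q0, q2, q3} --y--> {q0, q2, q3}  [seen]
Reachable DFA states: {q0}, {q0, q1}, ∅, {q0, q1, q2, q3}, {q0, q2, q3}.
Accepting DFA states (contain an NFA accepting state): {q0}, {q0, q1}, {q0, q1, q2, q3}, {q0, q2, q3}.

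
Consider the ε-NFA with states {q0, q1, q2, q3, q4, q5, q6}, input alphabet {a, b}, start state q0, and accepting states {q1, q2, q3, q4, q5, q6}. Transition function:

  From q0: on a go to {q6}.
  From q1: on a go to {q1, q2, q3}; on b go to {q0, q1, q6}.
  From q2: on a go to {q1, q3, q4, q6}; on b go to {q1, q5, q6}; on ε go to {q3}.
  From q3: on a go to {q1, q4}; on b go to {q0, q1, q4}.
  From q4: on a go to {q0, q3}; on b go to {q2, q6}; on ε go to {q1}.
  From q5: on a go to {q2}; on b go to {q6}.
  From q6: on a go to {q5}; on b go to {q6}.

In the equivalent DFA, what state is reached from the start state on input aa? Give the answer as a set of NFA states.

Start: {q0}.
δ(q0,a) = {q6}.
Union: {q6}.
After a: {q6}.
δ(q6,a) = {q5}.
Union: {q5}.
After a: {q5}.

{q5}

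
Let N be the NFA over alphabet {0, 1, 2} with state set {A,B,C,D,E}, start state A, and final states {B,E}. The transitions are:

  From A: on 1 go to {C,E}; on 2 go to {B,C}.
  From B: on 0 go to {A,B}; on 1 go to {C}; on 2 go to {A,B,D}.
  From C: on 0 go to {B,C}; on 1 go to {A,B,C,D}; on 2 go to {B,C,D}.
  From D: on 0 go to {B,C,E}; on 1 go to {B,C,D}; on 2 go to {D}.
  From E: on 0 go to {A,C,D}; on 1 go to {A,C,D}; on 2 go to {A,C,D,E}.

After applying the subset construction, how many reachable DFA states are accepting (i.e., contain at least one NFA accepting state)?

Start state of the DFA: {A}.
{A} --0--> ∅  [new]
{A} --1--> {C,E}  [new]
{A} --2--> {B,C}  [new]
∅ --0--> ∅  [seen]
∅ --1--> ∅  [seen]
∅ --2--> ∅  [seen]
{C,E} --0--> {A,B,C,D}  [new]
{C,E} --1--> {A,B,C,D}  [seen]
{C,E} --2--> {A,B,C,D,E}  [new]
{B,C} --0--> {A,B,C}  [new]
{B,C} --1--> {A,B,C,D}  [seen]
{B,C} --2--> {A,B,C,D}  [seen]
{A,B,C,D} --0--> {A,B,C,E}  [new]
{A,B,C,D} --1--> {A,B,C,D,E}  [seen]
{A,B,C,D} --2--> {A,B,C,D}  [seen]
{A,B,C,D,E} --0--> {A,B,C,D,E}  [seen]
{A,B,C,D,E} --1--> {A,B,C,D,E}  [seen]
{A,B,C,D,E} --2--> {A,B,C,D,E}  [seen]
{A,B,C} --0--> {A,B,C}  [seen]
{A,B,C} --1--> {A,B,C,D,E}  [seen]
{A,B,C} --2--> {A,B,C,D}  [seen]
{A,B,C,E} --0--> {A,B,C,D}  [seen]
{A,B,C,E} --1--> {A,B,C,D,E}  [seen]
{A,B,C,E} --2--> {A,B,C,D,E}  [seen]
Reachable DFA states: {A}, ∅, {C,E}, {B,C}, {A,B,C,D}, {A,B,C,D,E}, {A,B,C}, {A,B,C,E}.
Accepting DFA states (contain an NFA accepting state): {C,E}, {B,C}, {A,B,C,D}, {A,B,C,D,E}, {A,B,C}, {A,B,C,E}.

6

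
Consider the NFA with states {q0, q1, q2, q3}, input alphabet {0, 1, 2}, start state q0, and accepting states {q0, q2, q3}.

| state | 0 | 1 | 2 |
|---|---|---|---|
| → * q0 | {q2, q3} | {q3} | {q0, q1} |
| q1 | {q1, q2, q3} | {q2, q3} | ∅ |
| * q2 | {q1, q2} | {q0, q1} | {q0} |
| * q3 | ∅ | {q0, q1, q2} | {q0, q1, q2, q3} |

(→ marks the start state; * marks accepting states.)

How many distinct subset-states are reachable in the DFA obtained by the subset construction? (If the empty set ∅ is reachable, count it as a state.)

9

Start state of the DFA: {q0}.
{q0} --0--> {q2, q3}  [new]
{q0} --1--> {q3}  [new]
{q0} --2--> {q0, q1}  [new]
{q2, q3} --0--> {q1, q2}  [new]
{q2, q3} --1--> {q0, q1, q2}  [new]
{q2, q3} --2--> {q0, q1, q2, q3}  [new]
{q3} --0--> ∅  [new]
{q3} --1--> {q0, q1, q2}  [seen]
{q3} --2--> {q0, q1, q2, q3}  [seen]
{q0, q1} --0--> {q1, q2, q3}  [new]
{q0, q1} --1--> {q2, q3}  [seen]
{q0, q1} --2--> {q0, q1}  [seen]
{q1, q2} --0--> {q1, q2, q3}  [seen]
{q1, q2} --1--> {q0, q1, q2, q3}  [seen]
{q1, q2} --2--> {q0}  [seen]
{q0, q1, q2} --0--> {q1, q2, q3}  [seen]
{q0, q1, q2} --1--> {q0, q1, q2, q3}  [seen]
{q0, q1, q2} --2--> {q0, q1}  [seen]
{q0, q1, q2, q3} --0--> {q1, q2, q3}  [seen]
{q0, q1, q2, q3} --1--> {q0, q1, q2, q3}  [seen]
{q0, q1, q2, q3} --2--> {q0, q1, q2, q3}  [seen]
∅ --0--> ∅  [seen]
∅ --1--> ∅  [seen]
∅ --2--> ∅  [seen]
{q1, q2, q3} --0--> {q1, q2, q3}  [seen]
{q1, q2, q3} --1--> {q0, q1, q2, q3}  [seen]
{q1, q2, q3} --2--> {q0, q1, q2, q3}  [seen]
Reachable DFA states: {q0}, {q2, q3}, {q3}, {q0, q1}, {q1, q2}, {q0, q1, q2}, {q0, q1, q2, q3}, ∅, {q1, q2, q3}.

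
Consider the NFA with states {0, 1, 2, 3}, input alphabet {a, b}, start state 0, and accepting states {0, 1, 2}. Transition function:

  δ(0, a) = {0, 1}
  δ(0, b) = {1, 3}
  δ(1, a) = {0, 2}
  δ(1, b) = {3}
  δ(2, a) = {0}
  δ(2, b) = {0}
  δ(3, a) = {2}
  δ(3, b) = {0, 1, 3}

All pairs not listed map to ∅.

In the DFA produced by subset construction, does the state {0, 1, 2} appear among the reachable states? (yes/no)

yes

Start state of the DFA: {0}.
{0} --a--> {0, 1}  [new]
{0} --b--> {1, 3}  [new]
{0, 1} --a--> {0, 1, 2}  [new]
{0, 1} --b--> {1, 3}  [seen]
{1, 3} --a--> {0, 2}  [new]
{1, 3} --b--> {0, 1, 3}  [new]
{0, 1, 2} --a--> {0, 1, 2}  [seen]
{0, 1, 2} --b--> {0, 1, 3}  [seen]
{0, 2} --a--> {0, 1}  [seen]
{0, 2} --b--> {0, 1, 3}  [seen]
{0, 1, 3} --a--> {0, 1, 2}  [seen]
{0, 1, 3} --b--> {0, 1, 3}  [seen]
Reachable DFA states: {0}, {0, 1}, {1, 3}, {0, 1, 2}, {0, 2}, {0, 1, 3}.
{0, 1, 2} is among them.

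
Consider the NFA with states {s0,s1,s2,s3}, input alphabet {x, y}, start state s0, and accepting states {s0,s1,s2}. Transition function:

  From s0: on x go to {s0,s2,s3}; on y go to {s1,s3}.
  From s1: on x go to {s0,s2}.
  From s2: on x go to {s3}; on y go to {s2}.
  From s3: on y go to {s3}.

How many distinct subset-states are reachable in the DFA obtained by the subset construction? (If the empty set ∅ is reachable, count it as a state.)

Start state of the DFA: {s0}.
{s0} --x--> {s0,s2,s3}  [new]
{s0} --y--> {s1,s3}  [new]
{s0,s2,s3} --x--> {s0,s2,s3}  [seen]
{s0,s2,s3} --y--> {s1,s2,s3}  [new]
{s1,s3} --x--> {s0,s2}  [new]
{s1,s3} --y--> {s3}  [new]
{s1,s2,s3} --x--> {s0,s2,s3}  [seen]
{s1,s2,s3} --y--> {s2,s3}  [new]
{s0,s2} --x--> {s0,s2,s3}  [seen]
{s0,s2} --y--> {s1,s2,s3}  [seen]
{s3} --x--> ∅  [new]
{s3} --y--> {s3}  [seen]
{s2,s3} --x--> {s3}  [seen]
{s2,s3} --y--> {s2,s3}  [seen]
∅ --x--> ∅  [seen]
∅ --y--> ∅  [seen]
Reachable DFA states: {s0}, {s0,s2,s3}, {s1,s3}, {s1,s2,s3}, {s0,s2}, {s3}, {s2,s3}, ∅.

8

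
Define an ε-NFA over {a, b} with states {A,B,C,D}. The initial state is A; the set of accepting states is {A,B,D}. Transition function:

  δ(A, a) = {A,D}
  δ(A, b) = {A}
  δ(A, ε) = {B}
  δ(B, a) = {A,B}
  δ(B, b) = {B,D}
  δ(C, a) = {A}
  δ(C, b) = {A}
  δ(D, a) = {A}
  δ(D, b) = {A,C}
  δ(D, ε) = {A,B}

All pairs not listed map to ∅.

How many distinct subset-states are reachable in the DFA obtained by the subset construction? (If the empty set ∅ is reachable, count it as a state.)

Start state of the DFA: {A,B} (ε-closure of the NFA start).
{A,B} --a--> {A,B,D}  [new]
{A,B} --b--> {A,B,D}  [seen]
{A,B,D} --a--> {A,B,D}  [seen]
{A,B,D} --b--> {A,B,C,D}  [new]
{A,B,C,D} --a--> {A,B,D}  [seen]
{A,B,C,D} --b--> {A,B,C,D}  [seen]
Reachable DFA states: {A,B}, {A,B,D}, {A,B,C,D}.

3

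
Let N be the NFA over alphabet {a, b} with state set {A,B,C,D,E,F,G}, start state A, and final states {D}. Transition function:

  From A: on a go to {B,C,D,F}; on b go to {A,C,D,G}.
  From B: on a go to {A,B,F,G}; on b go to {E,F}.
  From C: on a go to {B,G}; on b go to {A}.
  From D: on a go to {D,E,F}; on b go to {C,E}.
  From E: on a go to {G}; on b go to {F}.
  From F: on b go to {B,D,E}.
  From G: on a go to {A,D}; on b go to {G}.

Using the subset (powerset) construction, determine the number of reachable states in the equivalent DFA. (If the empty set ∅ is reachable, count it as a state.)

8

Start state of the DFA: {A}.
{A} --a--> {B,C,D,F}  [new]
{A} --b--> {A,C,D,G}  [new]
{B,C,D,F} --a--> {A,B,D,E,F,G}  [new]
{B,C,D,F} --b--> {A,B,C,D,E,F}  [new]
{A,C,D,G} --a--> {A,B,C,D,E,F,G}  [new]
{A,C,D,G} --b--> {A,C,D,E,G}  [new]
{A,B,D,E,F,G} --a--> {A,B,C,D,E,F,G}  [seen]
{A,B,D,E,F,G} --b--> {A,B,C,D,E,F,G}  [seen]
{A,B,C,D,E,F} --a--> {A,B,C,D,E,F,G}  [seen]
{A,B,C,D,E,F} --b--> {A,B,C,D,E,F,G}  [seen]
{A,B,C,D,E,F,G} --a--> {A,B,C,D,E,F,G}  [seen]
{A,B,C,D,E,F,G} --b--> {A,B,C,D,E,F,G}  [seen]
{A,C,D,E,G} --a--> {A,B,C,D,E,F,G}  [seen]
{A,C,D,E,G} --b--> {A,C,D,E,F,G}  [new]
{A,C,D,E,F,G} --a--> {A,B,C,D,E,F,G}  [seen]
{A,C,D,E,F,G} --b--> {A,B,C,D,E,F,G}  [seen]
Reachable DFA states: {A}, {B,C,D,F}, {A,C,D,G}, {A,B,D,E,F,G}, {A,B,C,D,E,F}, {A,B,C,D,E,F,G}, {A,C,D,E,G}, {A,C,D,E,F,G}.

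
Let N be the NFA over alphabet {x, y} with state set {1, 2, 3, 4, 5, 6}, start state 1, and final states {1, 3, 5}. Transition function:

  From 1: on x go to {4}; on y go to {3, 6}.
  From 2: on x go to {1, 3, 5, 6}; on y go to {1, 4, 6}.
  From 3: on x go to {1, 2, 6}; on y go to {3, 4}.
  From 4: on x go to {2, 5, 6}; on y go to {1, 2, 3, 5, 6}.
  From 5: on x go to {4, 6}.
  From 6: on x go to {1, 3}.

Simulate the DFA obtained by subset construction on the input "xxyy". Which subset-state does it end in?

Start: {1}.
δ(1,x) = {4}.
Union: {4}.
After x: {4}.
δ(4,x) = {2, 5, 6}.
Union: {2, 5, 6}.
After x: {2, 5, 6}.
δ(2,y) = {1, 4, 6}; δ(5,y) = ∅; δ(6,y) = ∅.
Union: {1, 4, 6}.
After y: {1, 4, 6}.
δ(1,y) = {3, 6}; δ(4,y) = {1, 2, 3, 5, 6}; δ(6,y) = ∅.
Union: {1, 2, 3, 5, 6}.
After y: {1, 2, 3, 5, 6}.

{1, 2, 3, 5, 6}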